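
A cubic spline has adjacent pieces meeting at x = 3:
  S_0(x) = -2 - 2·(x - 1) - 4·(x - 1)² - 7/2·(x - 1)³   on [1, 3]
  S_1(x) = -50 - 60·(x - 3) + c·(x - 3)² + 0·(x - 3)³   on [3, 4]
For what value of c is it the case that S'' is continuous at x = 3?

S_0''(x) = -8 - 21·(x - 1), so S_0''(3) = -50. On the right, S_1''(3) = 2c, so c = -25.

-25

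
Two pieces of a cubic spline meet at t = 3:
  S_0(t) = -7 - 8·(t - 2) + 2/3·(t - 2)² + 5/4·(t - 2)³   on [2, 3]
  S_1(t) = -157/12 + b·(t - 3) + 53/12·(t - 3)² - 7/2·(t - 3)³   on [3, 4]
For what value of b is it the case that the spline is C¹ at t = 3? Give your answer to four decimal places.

-2.9167

S_0'(t) = -8 + 4/3·(t - 2) + 15/4·(t - 2)², so S_0'(3) = -35/12. On the right, S_1'(3) = b, so b = -35/12.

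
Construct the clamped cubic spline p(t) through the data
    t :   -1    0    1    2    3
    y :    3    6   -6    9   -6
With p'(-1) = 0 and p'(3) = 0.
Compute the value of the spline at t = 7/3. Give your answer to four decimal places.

4.9444

Let m_i = p''(x_i). Step sizes h_i = 1, 1, 1, 1; slopes of the chords Δ_i = (y_(i+1) - y_i)/h_i = 3, -12, 15, -15.
  1·m_0 + 4·m_1 + 1·m_2 = 6(Δ_1 - Δ_0) = -90
  1·m_1 + 4·m_2 + 1·m_3 = 6(Δ_2 - Δ_1) = 162
  1·m_2 + 4·m_3 + 1·m_4 = 6(Δ_3 - Δ_2) = -180
Clamped end conditions give two more equations: 2h_0·m_0 + h_0·m_1 = 6(Δ_0 - p'(-1)) = 18 and h_3·m_3 + 2h_3·m_4 = 6(p'(3) - Δ_3) = 90.
Hence m_0 = 135/4, m_1 = -99/2, m_2 = 297/4, m_3 = -171/2, m_4 = 351/4.
On [2, 3], p(t) = 9 - 9/8·(t - 2) - 171/4·(t - 2)² + 231/8·(t - 2)³.
With (t - 2) = 1/3: p(7/3) = 89/18.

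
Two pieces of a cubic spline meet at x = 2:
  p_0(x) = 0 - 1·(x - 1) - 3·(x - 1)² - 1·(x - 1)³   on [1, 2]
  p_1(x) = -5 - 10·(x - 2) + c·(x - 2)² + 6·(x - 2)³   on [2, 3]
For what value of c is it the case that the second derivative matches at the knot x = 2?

-6

p_0''(x) = -6 - 6·(x - 1), so p_0''(2) = -12. On the right, p_1''(2) = 2c, so c = -6.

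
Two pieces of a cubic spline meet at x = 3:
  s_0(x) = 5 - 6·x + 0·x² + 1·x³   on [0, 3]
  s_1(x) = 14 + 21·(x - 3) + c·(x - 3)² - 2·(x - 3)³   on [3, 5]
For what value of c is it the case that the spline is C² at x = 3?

9

s_0''(x) = 0 + 6·x, so s_0''(3) = 18. On the right, s_1''(3) = 2c, so c = 9.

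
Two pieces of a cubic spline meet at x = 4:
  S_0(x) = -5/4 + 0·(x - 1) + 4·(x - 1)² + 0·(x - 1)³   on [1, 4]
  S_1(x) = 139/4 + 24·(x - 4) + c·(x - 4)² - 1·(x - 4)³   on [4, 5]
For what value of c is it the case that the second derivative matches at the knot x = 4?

S_0''(x) = 8 + 0·(x - 1), so S_0''(4) = 8. On the right, S_1''(4) = 2c, so c = 4.

4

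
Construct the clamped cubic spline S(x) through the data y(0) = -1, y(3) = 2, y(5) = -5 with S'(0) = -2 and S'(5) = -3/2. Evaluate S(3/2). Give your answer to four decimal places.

With M_i denoting the second derivative at x_i, h_i = 3, 2, and Δ_i = (y_(i+1) − y_i)/h_i = 1, -7/2:
  3·M_0 + 10·M_1 + 2·M_2 = 6(Δ_1 - Δ_0) = -27
Clamped end conditions give two more equations: 2h_0·M_0 + h_0·M_1 = 6(Δ_0 - S'(0)) = 18 and h_1·M_1 + 2h_1·M_2 = 6(S'(5) - Δ_1) = 12.
Hence M_0 = 29/5, M_1 = -28/5, M_2 = 29/5.
On [0, 3], S(x) = -1 - 2·x + 29/10·x² - 19/30·x³.
With x = 3/2: S(3/2) = 31/80.

0.3875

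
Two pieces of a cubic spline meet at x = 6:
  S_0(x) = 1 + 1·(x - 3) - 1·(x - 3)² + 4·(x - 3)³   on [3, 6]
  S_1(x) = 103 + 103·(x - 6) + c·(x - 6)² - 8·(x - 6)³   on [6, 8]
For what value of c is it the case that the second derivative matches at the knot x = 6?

35

S_0''(x) = -2 + 24·(x - 3), so S_0''(6) = 70. On the right, S_1''(6) = 2c, so c = 35.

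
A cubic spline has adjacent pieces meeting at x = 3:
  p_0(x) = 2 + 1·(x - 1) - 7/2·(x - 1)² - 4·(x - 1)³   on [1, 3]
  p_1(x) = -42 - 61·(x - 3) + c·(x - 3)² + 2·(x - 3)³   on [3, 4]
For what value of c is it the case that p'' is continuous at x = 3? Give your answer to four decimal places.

p_0''(x) = -7 - 24·(x - 1), so p_0''(3) = -55. On the right, p_1''(3) = 2c, so c = -55/2.

-27.5000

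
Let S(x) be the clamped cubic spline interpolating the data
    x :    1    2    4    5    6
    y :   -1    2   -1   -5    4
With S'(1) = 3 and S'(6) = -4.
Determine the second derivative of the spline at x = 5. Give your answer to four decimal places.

Write m_i for S''(x_i). With h_i = 1, 2, 1, 1 and divided differences Δ_i = 3, -3/2, -4, 9, the continuity of S' gives the tridiagonal system
  1·m_0 + 6·m_1 + 2·m_2 = 6(Δ_1 - Δ_0) = -27
  2·m_1 + 6·m_2 + 1·m_3 = 6(Δ_2 - Δ_1) = -15
  1·m_2 + 4·m_3 + 1·m_4 = 6(Δ_3 - Δ_2) = 78
Clamped end conditions give two more equations: 2h_0·m_0 + h_0·m_1 = 6(Δ_0 - S'(1)) = 0 and h_3·m_3 + 2h_3·m_4 = 6(S'(6) - Δ_3) = -78.
Hence m_0 = 67/64, m_1 = -67/32, m_2 = -991/128, m_3 = 2281/64, m_4 = -7273/128.

35.6406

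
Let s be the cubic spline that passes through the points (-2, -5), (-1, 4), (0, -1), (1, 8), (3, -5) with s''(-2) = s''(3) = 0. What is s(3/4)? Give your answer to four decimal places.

5.5906

With m_i denoting the second derivative at x_i, h_i = 1, 1, 1, 2, and Δ_i = (y_(i+1) − y_i)/h_i = 9, -5, 9, -13/2:
  1·m_0 + 4·m_1 + 1·m_2 = 6(Δ_1 - Δ_0) = -84
  1·m_1 + 4·m_2 + 1·m_3 = 6(Δ_2 - Δ_1) = 84
  1·m_2 + 6·m_3 + 2·m_4 = 6(Δ_3 - Δ_2) = -93
Natural end conditions: m_0 = m_4 = 0.
Forward elimination and back-substitution give m_0 = 0, m_1 = -2529/86, m_2 = 1446/43, m_3 = -1815/86, m_4 = 0.
On [0, 1], s(x) = -1 + 225/172·x + 723/43·x² - 1569/172·x³.
With x = 3/4: s(3/4) = 61541/11008.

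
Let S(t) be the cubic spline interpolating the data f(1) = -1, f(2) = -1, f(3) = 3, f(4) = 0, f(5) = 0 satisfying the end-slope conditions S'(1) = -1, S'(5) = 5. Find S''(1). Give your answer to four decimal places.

Put m_i = S'' at the i-th knot. Here h = (1, 1, 1, 1) and Δ = (0, 4, -3, 0), so the interior equations h_(i-1)·m_(i-1) + 2(h_(i-1)+h_i)·m_i + h_i·m_(i+1) = 6(Δ_i − Δ_(i-1)) read
  1·m_0 + 4·m_1 + 1·m_2 = 6(Δ_1 - Δ_0) = 24
  1·m_1 + 4·m_2 + 1·m_3 = 6(Δ_2 - Δ_1) = -42
  1·m_2 + 4·m_3 + 1·m_4 = 6(Δ_3 - Δ_2) = 18
Clamped end conditions give two more equations: 2h_0·m_0 + h_0·m_1 = 6(Δ_0 - S'(1)) = 6 and h_3·m_3 + 2h_3·m_4 = 6(S'(5) - Δ_3) = 30.
Solving: m_0 = -57/28, m_1 = 141/14, m_2 = -57/4, m_3 = 69/14, m_4 = 351/28.

-2.0357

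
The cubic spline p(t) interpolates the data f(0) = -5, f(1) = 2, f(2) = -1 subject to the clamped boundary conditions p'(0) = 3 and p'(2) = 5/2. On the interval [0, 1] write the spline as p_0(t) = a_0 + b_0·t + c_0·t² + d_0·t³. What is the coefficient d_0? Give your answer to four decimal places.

-9.3750

Let M_i = p''(x_i). Step sizes h_i = 1, 1; slopes of the chords Δ_i = (y_(i+1) - y_i)/h_i = 7, -3.
  1·M_0 + 4·M_1 + 1·M_2 = 6(Δ_1 - Δ_0) = -60
Clamped end conditions give two more equations: 2h_0·M_0 + h_0·M_1 = 6(Δ_0 - p'(0)) = 24 and h_1·M_1 + 2h_1·M_2 = 6(p'(2) - Δ_1) = 33.
Solving: M_0 = 107/4, M_1 = -59/2, M_2 = 125/4.
On [0, 1], with p_0(t) = a_0 + b_0·t + c_0·t² + d_0·t³: c_0 = M_0/2 = 107/8, d_0 = (M_1 - M_0)/(6h_0) = -75/8, b_0 = Δ_0 - h_0(2M_0 + M_1)/6 = 3.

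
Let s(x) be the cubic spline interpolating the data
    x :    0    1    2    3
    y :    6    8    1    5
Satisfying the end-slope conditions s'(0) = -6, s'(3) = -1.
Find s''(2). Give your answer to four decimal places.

32.1333

Write m_i for s''(x_i). With h_i = 1, 1, 1 and divided differences Δ_i = 2, -7, 4, the continuity of s' gives the tridiagonal system
  1·m_0 + 4·m_1 + 1·m_2 = 6(Δ_1 - Δ_0) = -54
  1·m_1 + 4·m_2 + 1·m_3 = 6(Δ_2 - Δ_1) = 66
Clamped end conditions give two more equations: 2h_0·m_0 + h_0·m_1 = 6(Δ_0 - s'(0)) = 48 and h_2·m_2 + 2h_2·m_3 = 6(s'(3) - Δ_2) = -30.
Forward elimination and back-substitution give m_0 = 596/15, m_1 = -472/15, m_2 = 482/15, m_3 = -466/15.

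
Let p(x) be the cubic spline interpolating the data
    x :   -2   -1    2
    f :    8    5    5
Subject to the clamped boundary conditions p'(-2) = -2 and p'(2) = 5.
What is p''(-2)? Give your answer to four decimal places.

-3.5000

With M_i denoting the second derivative at x_i, h_i = 1, 3, and Δ_i = (y_(i+1) − y_i)/h_i = -3, 0:
  1·M_0 + 8·M_1 + 3·M_2 = 6(Δ_1 - Δ_0) = 18
Clamped end conditions give two more equations: 2h_0·M_0 + h_0·M_1 = 6(Δ_0 - p'(-2)) = -6 and h_1·M_1 + 2h_1·M_2 = 6(p'(2) - Δ_1) = 30.
Solving the tridiagonal system: M_0 = -7/2, M_1 = 1, M_2 = 9/2.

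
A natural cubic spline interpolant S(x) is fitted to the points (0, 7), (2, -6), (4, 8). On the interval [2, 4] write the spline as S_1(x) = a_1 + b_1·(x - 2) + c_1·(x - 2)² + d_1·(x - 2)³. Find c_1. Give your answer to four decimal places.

5.0625

Put σ_i = S'' at the i-th knot. Here h = (2, 2) and Δ = (-13/2, 7), so the interior equations h_(i-1)·σ_(i-1) + 2(h_(i-1)+h_i)·σ_i + h_i·σ_(i+1) = 6(Δ_i − Δ_(i-1)) read
  2·σ_0 + 8·σ_1 + 2·σ_2 = 6(Δ_1 - Δ_0) = 81
Natural end conditions: σ_0 = σ_2 = 0.
Solving the tridiagonal system: σ_0 = 0, σ_1 = 81/8, σ_2 = 0.
On [2, 4], with S_1(x) = a_1 + b_1·(x - 2) + c_1·(x - 2)² + d_1·(x - 2)³: c_1 = σ_1/2 = 81/16, d_1 = (σ_2 - σ_1)/(6h_1) = -27/32, b_1 = Δ_1 - h_1(2σ_1 + σ_2)/6 = 1/4.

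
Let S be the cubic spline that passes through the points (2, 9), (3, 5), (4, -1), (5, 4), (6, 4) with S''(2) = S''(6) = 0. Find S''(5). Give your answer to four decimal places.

Let m_i = S''(x_i). Step sizes h_i = 1, 1, 1, 1; slopes of the chords Δ_i = (y_(i+1) - y_i)/h_i = -4, -6, 5, 0.
  1·m_0 + 4·m_1 + 1·m_2 = 6(Δ_1 - Δ_0) = -12
  1·m_1 + 4·m_2 + 1·m_3 = 6(Δ_2 - Δ_1) = 66
  1·m_2 + 4·m_3 + 1·m_4 = 6(Δ_3 - Δ_2) = -30
Natural end conditions: m_0 = m_4 = 0.
Solving: m_0 = 0, m_1 = -237/28, m_2 = 153/7, m_3 = -363/28, m_4 = 0.

-12.9643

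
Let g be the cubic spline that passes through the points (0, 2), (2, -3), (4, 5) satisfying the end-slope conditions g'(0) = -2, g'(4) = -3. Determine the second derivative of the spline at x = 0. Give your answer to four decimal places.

Write m_i for g''(x_i). With h_i = 2, 2 and divided differences Δ_i = -5/2, 4, the continuity of g' gives the tridiagonal system
  2·m_0 + 8·m_1 + 2·m_2 = 6(Δ_1 - Δ_0) = 39
Clamped end conditions give two more equations: 2h_0·m_0 + h_0·m_1 = 6(Δ_0 - g'(0)) = -3 and h_1·m_1 + 2h_1·m_2 = 6(g'(4) - Δ_1) = -42.
Solving: m_0 = -47/8, m_1 = 41/4, m_2 = -125/8.

-5.8750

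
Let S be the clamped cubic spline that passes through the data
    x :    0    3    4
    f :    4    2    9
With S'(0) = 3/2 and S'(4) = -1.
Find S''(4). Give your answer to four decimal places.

-30.3750

Put m_i = S'' at the i-th knot. Here h = (3, 1) and Δ = (-2/3, 7), so the interior equations h_(i-1)·m_(i-1) + 2(h_(i-1)+h_i)·m_i + h_i·m_(i+1) = 6(Δ_i − Δ_(i-1)) read
  3·m_0 + 8·m_1 + 1·m_2 = 6(Δ_1 - Δ_0) = 46
Clamped end conditions give two more equations: 2h_0·m_0 + h_0·m_1 = 6(Δ_0 - S'(0)) = -13 and h_1·m_1 + 2h_1·m_2 = 6(S'(4) - Δ_1) = -48.
Hence m_0 = -205/24, m_1 = 51/4, m_2 = -243/8.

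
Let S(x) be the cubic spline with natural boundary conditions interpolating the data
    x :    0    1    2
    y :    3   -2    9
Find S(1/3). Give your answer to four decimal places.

0.1481

Put σ_i = S'' at the i-th knot. Here h = (1, 1) and Δ = (-5, 11), so the interior equations h_(i-1)·σ_(i-1) + 2(h_(i-1)+h_i)·σ_i + h_i·σ_(i+1) = 6(Δ_i − Δ_(i-1)) read
  1·σ_0 + 4·σ_1 + 1·σ_2 = 6(Δ_1 - Δ_0) = 96
Natural end conditions: σ_0 = σ_2 = 0.
Solving the tridiagonal system: σ_0 = 0, σ_1 = 24, σ_2 = 0.
On [0, 1], S(x) = 3 - 9·x + 0·x² + 4·x³.
With x = 1/3: S(1/3) = 4/27.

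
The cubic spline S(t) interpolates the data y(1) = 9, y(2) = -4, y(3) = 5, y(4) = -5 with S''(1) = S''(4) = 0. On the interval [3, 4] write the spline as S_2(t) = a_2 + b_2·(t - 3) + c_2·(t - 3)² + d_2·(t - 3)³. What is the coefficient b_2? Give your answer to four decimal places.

Put σ_i = S'' at the i-th knot. Here h = (1, 1, 1) and Δ = (-13, 9, -10), so the interior equations h_(i-1)·σ_(i-1) + 2(h_(i-1)+h_i)·σ_i + h_i·σ_(i+1) = 6(Δ_i − Δ_(i-1)) read
  1·σ_0 + 4·σ_1 + 1·σ_2 = 6(Δ_1 - Δ_0) = 132
  1·σ_1 + 4·σ_2 + 1·σ_3 = 6(Δ_2 - Δ_1) = -114
Natural end conditions: σ_0 = σ_3 = 0.
Solving: σ_0 = 0, σ_1 = 214/5, σ_2 = -196/5, σ_3 = 0.
On [3, 4], with S_2(t) = a_2 + b_2·(t - 3) + c_2·(t - 3)² + d_2·(t - 3)³: c_2 = σ_2/2 = -98/5, d_2 = (σ_3 - σ_2)/(6h_2) = 98/15, b_2 = Δ_2 - h_2(2σ_2 + σ_3)/6 = 46/15.

3.0667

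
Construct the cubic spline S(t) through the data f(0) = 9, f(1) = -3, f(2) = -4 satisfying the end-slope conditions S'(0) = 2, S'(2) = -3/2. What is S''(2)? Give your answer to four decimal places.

With m_i denoting the second derivative at x_i, h_i = 1, 1, and Δ_i = (y_(i+1) − y_i)/h_i = -12, -1:
  1·m_0 + 4·m_1 + 1·m_2 = 6(Δ_1 - Δ_0) = 66
Clamped end conditions give two more equations: 2h_0·m_0 + h_0·m_1 = 6(Δ_0 - S'(0)) = -84 and h_1·m_1 + 2h_1·m_2 = 6(S'(2) - Δ_1) = -3.
Solving: m_0 = -241/4, m_1 = 73/2, m_2 = -79/4.

-19.7500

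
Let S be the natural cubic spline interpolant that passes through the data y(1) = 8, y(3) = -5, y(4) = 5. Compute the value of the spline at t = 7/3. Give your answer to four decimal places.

Let M_i = S''(x_i). Step sizes h_i = 2, 1; slopes of the chords Δ_i = (y_(i+1) - y_i)/h_i = -13/2, 10.
  2·M_0 + 6·M_1 + 1·M_2 = 6(Δ_1 - Δ_0) = 99
Natural end conditions: M_0 = M_2 = 0.
Hence M_0 = 0, M_1 = 33/2, M_2 = 0.
On [1, 3], S(t) = 8 - 12·(t - 1) + 0·(t - 1)² + 11/8·(t - 1)³.
With (t - 1) = 4/3: S(7/3) = -128/27.

-4.7407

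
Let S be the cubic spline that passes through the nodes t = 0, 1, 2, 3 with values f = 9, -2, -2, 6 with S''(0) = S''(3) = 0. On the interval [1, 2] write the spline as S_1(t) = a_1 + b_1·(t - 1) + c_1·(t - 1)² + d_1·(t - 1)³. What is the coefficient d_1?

Put M_i = S'' at the i-th knot. Here h = (1, 1, 1) and Δ = (-11, 0, 8), so the interior equations h_(i-1)·M_(i-1) + 2(h_(i-1)+h_i)·M_i + h_i·M_(i+1) = 6(Δ_i − Δ_(i-1)) read
  1·M_0 + 4·M_1 + 1·M_2 = 6(Δ_1 - Δ_0) = 66
  1·M_1 + 4·M_2 + 1·M_3 = 6(Δ_2 - Δ_1) = 48
Natural end conditions: M_0 = M_3 = 0.
Solving: M_0 = 0, M_1 = 72/5, M_2 = 42/5, M_3 = 0.
On [1, 2], with S_1(t) = a_1 + b_1·(t - 1) + c_1·(t - 1)² + d_1·(t - 1)³: c_1 = M_1/2 = 36/5, d_1 = (M_2 - M_1)/(6h_1) = -1, b_1 = Δ_1 - h_1(2M_1 + M_2)/6 = -31/5.

-1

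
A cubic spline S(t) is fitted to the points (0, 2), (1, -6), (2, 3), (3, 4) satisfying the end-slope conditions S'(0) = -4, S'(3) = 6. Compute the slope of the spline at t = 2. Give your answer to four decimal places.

5.9333

Write M_i for S''(x_i). With h_i = 1, 1, 1 and divided differences Δ_i = -8, 9, 1, the continuity of S' gives the tridiagonal system
  1·M_0 + 4·M_1 + 1·M_2 = 6(Δ_1 - Δ_0) = 102
  1·M_1 + 4·M_2 + 1·M_3 = 6(Δ_2 - Δ_1) = -48
Clamped end conditions give two more equations: 2h_0·M_0 + h_0·M_1 = 6(Δ_0 - S'(0)) = -24 and h_2·M_2 + 2h_2·M_3 = 6(S'(3) - Δ_2) = 30.
Hence M_0 = -488/15, M_1 = 616/15, M_2 = -446/15, M_3 = 448/15.
On [2, 3], S'(t) = b_2 + 2c_2·(t - 2) + 3d_2·(t - 2)² with b_2 = Δ_2 - h_2(2M_2 + M_3)/6 = 89/15, c_2 = M_2/2 = -223/15, d_2 = (M_3 - M_2)/(6h_2) = 149/15. So S'(2) = 89/15.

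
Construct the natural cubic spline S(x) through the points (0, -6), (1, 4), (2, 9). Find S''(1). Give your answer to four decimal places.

Put m_i = S'' at the i-th knot. Here h = (1, 1) and Δ = (10, 5), so the interior equations h_(i-1)·m_(i-1) + 2(h_(i-1)+h_i)·m_i + h_i·m_(i+1) = 6(Δ_i − Δ_(i-1)) read
  1·m_0 + 4·m_1 + 1·m_2 = 6(Δ_1 - Δ_0) = -30
Natural end conditions: m_0 = m_2 = 0.
Solving: m_0 = 0, m_1 = -15/2, m_2 = 0.

-7.5000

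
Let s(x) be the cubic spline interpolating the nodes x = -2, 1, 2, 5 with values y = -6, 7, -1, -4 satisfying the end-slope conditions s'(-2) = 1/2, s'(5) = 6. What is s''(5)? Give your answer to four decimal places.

4.3091

Put M_i = s'' at the i-th knot. Here h = (3, 1, 3) and Δ = (13/3, -8, -1), so the interior equations h_(i-1)·M_(i-1) + 2(h_(i-1)+h_i)·M_i + h_i·M_(i+1) = 6(Δ_i − Δ_(i-1)) read
  3·M_0 + 8·M_1 + 1·M_2 = 6(Δ_1 - Δ_0) = -74
  1·M_1 + 8·M_2 + 3·M_3 = 6(Δ_2 - Δ_1) = 42
Clamped end conditions give two more equations: 2h_0·M_0 + h_0·M_1 = 6(Δ_0 - s'(-2)) = 23 and h_2·M_2 + 2h_2·M_3 = 6(s'(5) - Δ_2) = 42.
Forward elimination and back-substitution give M_0 = 1786/165, M_1 = -769/55, M_2 = 296/55, M_3 = 237/55.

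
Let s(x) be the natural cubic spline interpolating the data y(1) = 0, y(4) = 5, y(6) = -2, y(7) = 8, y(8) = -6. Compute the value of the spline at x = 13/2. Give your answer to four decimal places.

4.1706

Put m_i = s'' at the i-th knot. Here h = (3, 2, 1, 1) and Δ = (5/3, -7/2, 10, -14), so the interior equations h_(i-1)·m_(i-1) + 2(h_(i-1)+h_i)·m_i + h_i·m_(i+1) = 6(Δ_i − Δ_(i-1)) read
  3·m_0 + 10·m_1 + 2·m_2 = 6(Δ_1 - Δ_0) = -31
  2·m_1 + 6·m_2 + 1·m_3 = 6(Δ_2 - Δ_1) = 81
  1·m_2 + 4·m_3 + 1·m_4 = 6(Δ_3 - Δ_2) = -144
Natural end conditions: m_0 = m_4 = 0.
Solving the tridiagonal system: m_0 = 0, m_1 = -1649/214, m_2 = 2464/107, m_3 = -4468/107, m_4 = 0.
On [6, 7], s(x) = -2 + 2980/321·(x - 6) + 1232/107·(x - 6)² - 3466/321·(x - 6)³.
With (x - 6) = 1/2: s(13/2) = 1785/428.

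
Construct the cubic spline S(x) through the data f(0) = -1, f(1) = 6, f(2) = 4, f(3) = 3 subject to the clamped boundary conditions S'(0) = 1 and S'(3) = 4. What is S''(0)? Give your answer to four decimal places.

28.8000

With σ_i denoting the second derivative at x_i, h_i = 1, 1, 1, and Δ_i = (y_(i+1) − y_i)/h_i = 7, -2, -1:
  1·σ_0 + 4·σ_1 + 1·σ_2 = 6(Δ_1 - Δ_0) = -54
  1·σ_1 + 4·σ_2 + 1·σ_3 = 6(Δ_2 - Δ_1) = 6
Clamped end conditions give two more equations: 2h_0·σ_0 + h_0·σ_1 = 6(Δ_0 - S'(0)) = 36 and h_2·σ_2 + 2h_2·σ_3 = 6(S'(3) - Δ_2) = 30.
Solving the tridiagonal system: σ_0 = 144/5, σ_1 = -108/5, σ_2 = 18/5, σ_3 = 66/5.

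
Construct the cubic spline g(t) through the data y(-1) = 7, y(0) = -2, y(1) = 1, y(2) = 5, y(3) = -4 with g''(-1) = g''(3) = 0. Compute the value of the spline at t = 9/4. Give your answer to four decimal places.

Put M_i = g'' at the i-th knot. Here h = (1, 1, 1, 1) and Δ = (-9, 3, 4, -9), so the interior equations h_(i-1)·M_(i-1) + 2(h_(i-1)+h_i)·M_i + h_i·M_(i+1) = 6(Δ_i − Δ_(i-1)) read
  1·M_0 + 4·M_1 + 1·M_2 = 6(Δ_1 - Δ_0) = 72
  1·M_1 + 4·M_2 + 1·M_3 = 6(Δ_2 - Δ_1) = 6
  1·M_2 + 4·M_3 + 1·M_4 = 6(Δ_3 - Δ_2) = -78
Natural end conditions: M_0 = M_4 = 0.
Forward elimination and back-substitution give M_0 = 0, M_1 = 489/28, M_2 = 15/7, M_3 = -561/28, M_4 = 0.
On [2, 3], g(t) = 5 - 65/28·(t - 2) - 561/56·(t - 2)² + 187/56·(t - 2)³.
With (t - 2) = 1/4: g(9/4) = 1969/512.

3.8457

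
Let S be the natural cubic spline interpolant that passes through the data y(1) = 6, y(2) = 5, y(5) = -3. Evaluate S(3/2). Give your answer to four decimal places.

With σ_i denoting the second derivative at x_i, h_i = 1, 3, and Δ_i = (y_(i+1) − y_i)/h_i = -1, -8/3:
  1·σ_0 + 8·σ_1 + 3·σ_2 = 6(Δ_1 - Δ_0) = -10
Natural end conditions: σ_0 = σ_2 = 0.
Solving: σ_0 = 0, σ_1 = -5/4, σ_2 = 0.
On [1, 2], S(x) = 6 - 19/24·(x - 1) + 0·(x - 1)² - 5/24·(x - 1)³.
With (x - 1) = 1/2: S(3/2) = 357/64.

5.5781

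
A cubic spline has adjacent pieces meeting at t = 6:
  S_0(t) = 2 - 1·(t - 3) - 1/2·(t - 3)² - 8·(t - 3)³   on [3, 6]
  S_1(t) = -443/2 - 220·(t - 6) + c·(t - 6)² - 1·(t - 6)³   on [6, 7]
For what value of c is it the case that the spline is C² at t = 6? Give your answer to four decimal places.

-72.5000

S_0''(t) = -1 - 48·(t - 3), so S_0''(6) = -145. On the right, S_1''(6) = 2c, so c = -145/2.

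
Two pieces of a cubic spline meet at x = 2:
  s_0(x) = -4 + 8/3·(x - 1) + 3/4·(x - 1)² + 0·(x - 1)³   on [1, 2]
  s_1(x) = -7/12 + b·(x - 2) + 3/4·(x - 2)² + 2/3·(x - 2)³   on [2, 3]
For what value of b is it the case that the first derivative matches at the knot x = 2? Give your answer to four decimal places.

4.1667

s_0'(x) = 8/3 + 3/2·(x - 1) + 0·(x - 1)², so s_0'(2) = 25/6. On the right, s_1'(2) = b, so b = 25/6.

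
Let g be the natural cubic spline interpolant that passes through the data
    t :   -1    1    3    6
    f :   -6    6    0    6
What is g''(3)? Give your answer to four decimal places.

4.5789

With σ_i denoting the second derivative at x_i, h_i = 2, 2, 3, and Δ_i = (y_(i+1) − y_i)/h_i = 6, -3, 2:
  2·σ_0 + 8·σ_1 + 2·σ_2 = 6(Δ_1 - Δ_0) = -54
  2·σ_1 + 10·σ_2 + 3·σ_3 = 6(Δ_2 - Δ_1) = 30
Natural end conditions: σ_0 = σ_3 = 0.
Solving the tridiagonal system: σ_0 = 0, σ_1 = -150/19, σ_2 = 87/19, σ_3 = 0.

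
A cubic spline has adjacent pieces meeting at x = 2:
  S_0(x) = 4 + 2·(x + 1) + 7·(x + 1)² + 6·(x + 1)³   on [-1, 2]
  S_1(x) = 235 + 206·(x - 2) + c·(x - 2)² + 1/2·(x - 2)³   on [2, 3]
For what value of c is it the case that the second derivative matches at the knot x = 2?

61

S_0''(x) = 14 + 36·(x + 1), so S_0''(2) = 122. On the right, S_1''(2) = 2c, so c = 61.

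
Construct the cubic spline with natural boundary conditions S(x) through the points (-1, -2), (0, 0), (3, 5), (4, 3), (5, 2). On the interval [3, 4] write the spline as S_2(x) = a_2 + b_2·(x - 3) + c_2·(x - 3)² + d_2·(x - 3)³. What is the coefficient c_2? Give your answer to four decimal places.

-1.7170

With M_i denoting the second derivative at x_i, h_i = 1, 3, 1, 1, and Δ_i = (y_(i+1) − y_i)/h_i = 2, 5/3, -2, -1:
  1·M_0 + 8·M_1 + 3·M_2 = 6(Δ_1 - Δ_0) = -2
  3·M_1 + 8·M_2 + 1·M_3 = 6(Δ_2 - Δ_1) = -22
  1·M_2 + 4·M_3 + 1·M_4 = 6(Δ_3 - Δ_2) = 6
Natural end conditions: M_0 = M_4 = 0.
Hence M_0 = 0, M_1 = 55/53, M_2 = -182/53, M_3 = 125/53, M_4 = 0.
On [3, 4], with S_2(x) = a_2 + b_2·(x - 3) + c_2·(x - 3)² + d_2·(x - 3)³: c_2 = M_2/2 = -91/53, d_2 = (M_3 - M_2)/(6h_2) = 307/318, b_2 = Δ_2 - h_2(2M_2 + M_3)/6 = -397/318.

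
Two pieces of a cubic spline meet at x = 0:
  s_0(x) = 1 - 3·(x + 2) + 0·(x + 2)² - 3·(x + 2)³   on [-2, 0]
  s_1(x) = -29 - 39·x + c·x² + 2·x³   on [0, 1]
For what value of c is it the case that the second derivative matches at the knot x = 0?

s_0''(x) = 0 - 18·(x + 2), so s_0''(0) = -36. On the right, s_1''(0) = 2c, so c = -18.

-18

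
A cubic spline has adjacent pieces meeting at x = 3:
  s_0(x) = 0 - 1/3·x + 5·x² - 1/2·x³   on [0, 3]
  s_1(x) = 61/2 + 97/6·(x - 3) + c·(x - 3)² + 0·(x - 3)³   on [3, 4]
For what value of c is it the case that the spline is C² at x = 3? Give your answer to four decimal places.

0.5000

s_0''(x) = 10 - 3·x, so s_0''(3) = 1. On the right, s_1''(3) = 2c, so c = 1/2.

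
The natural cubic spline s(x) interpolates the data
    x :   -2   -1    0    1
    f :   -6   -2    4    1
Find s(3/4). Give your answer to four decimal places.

With m_i denoting the second derivative at x_i, h_i = 1, 1, 1, and Δ_i = (y_(i+1) − y_i)/h_i = 4, 6, -3:
  1·m_0 + 4·m_1 + 1·m_2 = 6(Δ_1 - Δ_0) = 12
  1·m_1 + 4·m_2 + 1·m_3 = 6(Δ_2 - Δ_1) = -54
Natural end conditions: m_0 = m_3 = 0.
Forward elimination and back-substitution give m_0 = 0, m_1 = 34/5, m_2 = -76/5, m_3 = 0.
On [0, 1], s(x) = 4 + 31/15·x - 38/5·x² + 38/15·x³.
With x = 3/4: s(3/4) = 75/32.

2.3438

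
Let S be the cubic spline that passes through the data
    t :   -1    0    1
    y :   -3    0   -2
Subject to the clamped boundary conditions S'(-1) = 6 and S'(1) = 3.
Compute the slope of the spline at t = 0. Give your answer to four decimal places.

-1.5000

With M_i denoting the second derivative at x_i, h_i = 1, 1, and Δ_i = (y_(i+1) − y_i)/h_i = 3, -2:
  1·M_0 + 4·M_1 + 1·M_2 = 6(Δ_1 - Δ_0) = -30
Clamped end conditions give two more equations: 2h_0·M_0 + h_0·M_1 = 6(Δ_0 - S'(-1)) = -18 and h_1·M_1 + 2h_1·M_2 = 6(S'(1) - Δ_1) = 30.
Hence M_0 = -3, M_1 = -12, M_2 = 21.
On [0, 1], S'(t) = b_1 + 2c_1·t + 3d_1·t² with b_1 = Δ_1 - h_1(2M_1 + M_2)/6 = -3/2, c_1 = M_1/2 = -6, d_1 = (M_2 - M_1)/(6h_1) = 11/2. So S'(0) = -3/2.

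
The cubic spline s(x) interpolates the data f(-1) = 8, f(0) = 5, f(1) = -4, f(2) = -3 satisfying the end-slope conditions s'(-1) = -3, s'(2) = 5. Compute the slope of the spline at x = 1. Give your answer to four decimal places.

With M_i denoting the second derivative at x_i, h_i = 1, 1, 1, and Δ_i = (y_(i+1) − y_i)/h_i = -3, -9, 1:
  1·M_0 + 4·M_1 + 1·M_2 = 6(Δ_1 - Δ_0) = -36
  1·M_1 + 4·M_2 + 1·M_3 = 6(Δ_2 - Δ_1) = 60
Clamped end conditions give two more equations: 2h_0·M_0 + h_0·M_1 = 6(Δ_0 - s'(-1)) = 0 and h_2·M_2 + 2h_2·M_3 = 6(s'(2) - Δ_2) = 24.
Hence M_0 = 116/15, M_1 = -232/15, M_2 = 272/15, M_3 = 44/15.
On [1, 2], s'(x) = b_2 + 2c_2·(x - 1) + 3d_2·(x - 1)² with b_2 = Δ_2 - h_2(2M_2 + M_3)/6 = -83/15, c_2 = M_2/2 = 136/15, d_2 = (M_3 - M_2)/(6h_2) = -38/15. So s'(1) = -83/15.

-5.5333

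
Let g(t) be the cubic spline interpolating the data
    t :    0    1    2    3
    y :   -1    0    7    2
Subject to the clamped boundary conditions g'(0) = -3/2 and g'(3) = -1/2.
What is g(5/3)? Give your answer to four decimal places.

5.6519

Let M_i = g''(x_i). Step sizes h_i = 1, 1, 1; slopes of the chords Δ_i = (y_(i+1) - y_i)/h_i = 1, 7, -5.
  1·M_0 + 4·M_1 + 1·M_2 = 6(Δ_1 - Δ_0) = 36
  1·M_1 + 4·M_2 + 1·M_3 = 6(Δ_2 - Δ_1) = -72
Clamped end conditions give two more equations: 2h_0·M_0 + h_0·M_1 = 6(Δ_0 - g'(0)) = 15 and h_2·M_2 + 2h_2·M_3 = 6(g'(3) - Δ_2) = 27.
Solving the tridiagonal system: M_0 = -11/15, M_1 = 247/15, M_2 = -437/15, M_3 = 421/15.
On [1, 2], g(t) = 0 + 191/30·(t - 1) + 247/30·(t - 1)² - 38/5·(t - 1)³.
With (t - 1) = 2/3: g(5/3) = 763/135.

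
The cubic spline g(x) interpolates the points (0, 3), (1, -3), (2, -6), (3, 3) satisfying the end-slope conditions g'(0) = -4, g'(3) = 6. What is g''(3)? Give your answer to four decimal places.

-20.5333

Let σ_i = g''(x_i). Step sizes h_i = 1, 1, 1; slopes of the chords Δ_i = (y_(i+1) - y_i)/h_i = -6, -3, 9.
  1·σ_0 + 4·σ_1 + 1·σ_2 = 6(Δ_1 - Δ_0) = 18
  1·σ_1 + 4·σ_2 + 1·σ_3 = 6(Δ_2 - Δ_1) = 72
Clamped end conditions give two more equations: 2h_0·σ_0 + h_0·σ_1 = 6(Δ_0 - g'(0)) = -12 and h_2·σ_2 + 2h_2·σ_3 = 6(g'(3) - Δ_2) = -18.
Forward elimination and back-substitution give σ_0 = -92/15, σ_1 = 4/15, σ_2 = 346/15, σ_3 = -308/15.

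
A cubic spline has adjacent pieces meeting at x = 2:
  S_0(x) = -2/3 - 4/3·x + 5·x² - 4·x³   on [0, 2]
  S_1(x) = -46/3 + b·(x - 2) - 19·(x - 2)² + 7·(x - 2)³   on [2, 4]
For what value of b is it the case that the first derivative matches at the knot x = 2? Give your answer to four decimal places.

-29.3333

S_0'(x) = -4/3 + 10·x - 12·x², so S_0'(2) = -88/3. On the right, S_1'(2) = b, so b = -88/3.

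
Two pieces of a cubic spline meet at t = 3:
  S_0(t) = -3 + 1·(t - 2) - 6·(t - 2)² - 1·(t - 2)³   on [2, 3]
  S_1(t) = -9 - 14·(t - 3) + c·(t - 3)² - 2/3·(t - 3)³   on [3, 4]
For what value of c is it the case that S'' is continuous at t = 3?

S_0''(t) = -12 - 6·(t - 2), so S_0''(3) = -18. On the right, S_1''(3) = 2c, so c = -9.

-9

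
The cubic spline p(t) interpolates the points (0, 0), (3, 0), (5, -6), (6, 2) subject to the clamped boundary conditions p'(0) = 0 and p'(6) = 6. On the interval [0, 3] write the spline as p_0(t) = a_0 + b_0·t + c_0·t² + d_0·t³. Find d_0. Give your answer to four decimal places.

-0.4737

Write M_i for p''(x_i). With h_i = 3, 2, 1 and divided differences Δ_i = 0, -3, 8, the continuity of p' gives the tridiagonal system
  3·M_0 + 10·M_1 + 2·M_2 = 6(Δ_1 - Δ_0) = -18
  2·M_1 + 6·M_2 + 1·M_3 = 6(Δ_2 - Δ_1) = 66
Clamped end conditions give two more equations: 2h_0·M_0 + h_0·M_1 = 6(Δ_0 - p'(0)) = 0 and h_2·M_2 + 2h_2·M_3 = 6(p'(6) - Δ_2) = -12.
Forward elimination and back-substitution give M_0 = 54/19, M_1 = -108/19, M_2 = 288/19, M_3 = -258/19.
On [0, 3], with p_0(t) = a_0 + b_0·t + c_0·t² + d_0·t³: c_0 = M_0/2 = 27/19, d_0 = (M_1 - M_0)/(6h_0) = -9/19, b_0 = Δ_0 - h_0(2M_0 + M_1)/6 = 0.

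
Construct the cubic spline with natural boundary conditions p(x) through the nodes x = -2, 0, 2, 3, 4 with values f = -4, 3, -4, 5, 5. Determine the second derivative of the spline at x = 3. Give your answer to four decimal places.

With M_i denoting the second derivative at x_i, h_i = 2, 2, 1, 1, and Δ_i = (y_(i+1) − y_i)/h_i = 7/2, -7/2, 9, 0:
  2·M_0 + 8·M_1 + 2·M_2 = 6(Δ_1 - Δ_0) = -42
  2·M_1 + 6·M_2 + 1·M_3 = 6(Δ_2 - Δ_1) = 75
  1·M_2 + 4·M_3 + 1·M_4 = 6(Δ_3 - Δ_2) = -54
Natural end conditions: M_0 = M_4 = 0.
Forward elimination and back-substitution give M_0 = 0, M_1 = -279/28, M_2 = 132/7, M_3 = -255/14, M_4 = 0.

-18.2143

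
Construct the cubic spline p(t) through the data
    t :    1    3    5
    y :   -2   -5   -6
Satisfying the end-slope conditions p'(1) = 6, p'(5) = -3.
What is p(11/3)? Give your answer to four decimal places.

-5.4815

With M_i denoting the second derivative at x_i, h_i = 2, 2, and Δ_i = (y_(i+1) − y_i)/h_i = -3/2, -1/2:
  2·M_0 + 8·M_1 + 2·M_2 = 6(Δ_1 - Δ_0) = 6
Clamped end conditions give two more equations: 2h_0·M_0 + h_0·M_1 = 6(Δ_0 - p'(1)) = -45 and h_1·M_1 + 2h_1·M_2 = 6(p'(5) - Δ_1) = -15.
Solving the tridiagonal system: M_0 = -57/4, M_1 = 6, M_2 = -27/4.
On [3, 5], p(t) = -5 - 9/4·(t - 3) + 3·(t - 3)² - 17/16·(t - 3)³.
With (t - 3) = 2/3: p(11/3) = -148/27.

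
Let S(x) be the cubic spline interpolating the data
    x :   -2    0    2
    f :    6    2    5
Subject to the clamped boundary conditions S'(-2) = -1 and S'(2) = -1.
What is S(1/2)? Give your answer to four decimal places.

2.5977

Let σ_i = S''(x_i). Step sizes h_i = 2, 2; slopes of the chords Δ_i = (y_(i+1) - y_i)/h_i = -2, 3/2.
  2·σ_0 + 8·σ_1 + 2·σ_2 = 6(Δ_1 - Δ_0) = 21
Clamped end conditions give two more equations: 2h_0·σ_0 + h_0·σ_1 = 6(Δ_0 - S'(-2)) = -6 and h_1·σ_1 + 2h_1·σ_2 = 6(S'(2) - Δ_1) = -15.
Forward elimination and back-substitution give σ_0 = -33/8, σ_1 = 21/4, σ_2 = -51/8.
On [0, 2], S(x) = 2 + 1/8·x + 21/8·x² - 31/32·x³.
With x = 1/2: S(1/2) = 665/256.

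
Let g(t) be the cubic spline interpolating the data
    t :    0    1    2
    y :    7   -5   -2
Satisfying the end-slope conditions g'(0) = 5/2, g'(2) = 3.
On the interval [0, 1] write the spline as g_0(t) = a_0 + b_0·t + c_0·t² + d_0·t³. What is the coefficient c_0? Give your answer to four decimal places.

-32.8750

Put M_i = g'' at the i-th knot. Here h = (1, 1) and Δ = (-12, 3), so the interior equations h_(i-1)·M_(i-1) + 2(h_(i-1)+h_i)·M_i + h_i·M_(i+1) = 6(Δ_i − Δ_(i-1)) read
  1·M_0 + 4·M_1 + 1·M_2 = 6(Δ_1 - Δ_0) = 90
Clamped end conditions give two more equations: 2h_0·M_0 + h_0·M_1 = 6(Δ_0 - g'(0)) = -87 and h_1·M_1 + 2h_1·M_2 = 6(g'(2) - Δ_1) = 0.
Forward elimination and back-substitution give M_0 = -263/4, M_1 = 89/2, M_2 = -89/4.
On [0, 1], with g_0(t) = a_0 + b_0·t + c_0·t² + d_0·t³: c_0 = M_0/2 = -263/8, d_0 = (M_1 - M_0)/(6h_0) = 147/8, b_0 = Δ_0 - h_0(2M_0 + M_1)/6 = 5/2.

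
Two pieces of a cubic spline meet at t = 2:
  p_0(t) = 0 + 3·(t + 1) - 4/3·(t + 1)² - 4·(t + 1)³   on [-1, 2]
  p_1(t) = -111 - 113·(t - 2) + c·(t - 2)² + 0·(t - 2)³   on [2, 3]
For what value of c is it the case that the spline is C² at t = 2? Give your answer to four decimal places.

p_0''(t) = -8/3 - 24·(t + 1), so p_0''(2) = -224/3. On the right, p_1''(2) = 2c, so c = -112/3.

-37.3333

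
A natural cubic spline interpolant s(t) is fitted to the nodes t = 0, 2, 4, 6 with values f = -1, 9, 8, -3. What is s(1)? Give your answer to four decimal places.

4.8500

Write σ_i for s''(x_i). With h_i = 2, 2, 2 and divided differences Δ_i = 5, -1/2, -11/2, the continuity of s' gives the tridiagonal system
  2·σ_0 + 8·σ_1 + 2·σ_2 = 6(Δ_1 - Δ_0) = -33
  2·σ_1 + 8·σ_2 + 2·σ_3 = 6(Δ_2 - Δ_1) = -30
Natural end conditions: σ_0 = σ_3 = 0.
Hence σ_0 = 0, σ_1 = -17/5, σ_2 = -29/10, σ_3 = 0.
On [0, 2], s(t) = -1 + 92/15·t + 0·t² - 17/60·t³.
With t = 1: s(1) = 97/20.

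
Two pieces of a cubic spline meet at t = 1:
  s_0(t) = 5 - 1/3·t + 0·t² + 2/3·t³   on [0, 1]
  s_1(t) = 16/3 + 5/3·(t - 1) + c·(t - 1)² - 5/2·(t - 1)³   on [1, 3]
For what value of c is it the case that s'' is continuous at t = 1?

2

s_0''(t) = 0 + 4·t, so s_0''(1) = 4. On the right, s_1''(1) = 2c, so c = 2.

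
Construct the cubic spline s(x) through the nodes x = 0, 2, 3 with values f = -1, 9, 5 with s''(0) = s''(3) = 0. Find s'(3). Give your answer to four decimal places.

-5.5000

Write M_i for s''(x_i). With h_i = 2, 1 and divided differences Δ_i = 5, -4, the continuity of s' gives the tridiagonal system
  2·M_0 + 6·M_1 + 1·M_2 = 6(Δ_1 - Δ_0) = -54
Natural end conditions: M_0 = M_2 = 0.
Forward elimination and back-substitution give M_0 = 0, M_1 = -9, M_2 = 0.
On [2, 3], s'(x) = b_1 + 2c_1·(x - 2) + 3d_1·(x - 2)² with b_1 = Δ_1 - h_1(2M_1 + M_2)/6 = -1, c_1 = M_1/2 = -9/2, d_1 = (M_2 - M_1)/(6h_1) = 3/2. So s'(3) = -11/2.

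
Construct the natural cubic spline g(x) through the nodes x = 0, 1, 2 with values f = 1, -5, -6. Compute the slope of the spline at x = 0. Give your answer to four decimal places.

Write σ_i for g''(x_i). With h_i = 1, 1 and divided differences Δ_i = -6, -1, the continuity of g' gives the tridiagonal system
  1·σ_0 + 4·σ_1 + 1·σ_2 = 6(Δ_1 - Δ_0) = 30
Natural end conditions: σ_0 = σ_2 = 0.
Solving the tridiagonal system: σ_0 = 0, σ_1 = 15/2, σ_2 = 0.
On [0, 1], g'(x) = b_0 + 2c_0·x + 3d_0·x² with b_0 = Δ_0 - h_0(2σ_0 + σ_1)/6 = -29/4, c_0 = σ_0/2 = 0, d_0 = (σ_1 - σ_0)/(6h_0) = 5/4. So g'(0) = -29/4.

-7.2500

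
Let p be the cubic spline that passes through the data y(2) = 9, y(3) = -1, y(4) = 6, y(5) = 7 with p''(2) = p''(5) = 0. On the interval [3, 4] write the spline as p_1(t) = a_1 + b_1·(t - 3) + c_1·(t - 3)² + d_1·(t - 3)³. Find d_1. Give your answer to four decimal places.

Put M_i = p'' at the i-th knot. Here h = (1, 1, 1) and Δ = (-10, 7, 1), so the interior equations h_(i-1)·M_(i-1) + 2(h_(i-1)+h_i)·M_i + h_i·M_(i+1) = 6(Δ_i − Δ_(i-1)) read
  1·M_0 + 4·M_1 + 1·M_2 = 6(Δ_1 - Δ_0) = 102
  1·M_1 + 4·M_2 + 1·M_3 = 6(Δ_2 - Δ_1) = -36
Natural end conditions: M_0 = M_3 = 0.
Hence M_0 = 0, M_1 = 148/5, M_2 = -82/5, M_3 = 0.
On [3, 4], with p_1(t) = a_1 + b_1·(t - 3) + c_1·(t - 3)² + d_1·(t - 3)³: c_1 = M_1/2 = 74/5, d_1 = (M_2 - M_1)/(6h_1) = -23/3, b_1 = Δ_1 - h_1(2M_1 + M_2)/6 = -2/15.

-7.6667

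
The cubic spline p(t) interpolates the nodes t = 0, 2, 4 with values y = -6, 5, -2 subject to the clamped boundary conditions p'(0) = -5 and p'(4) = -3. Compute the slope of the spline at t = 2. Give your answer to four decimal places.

3.5000

Write m_i for p''(x_i). With h_i = 2, 2 and divided differences Δ_i = 11/2, -7/2, the continuity of p' gives the tridiagonal system
  2·m_0 + 8·m_1 + 2·m_2 = 6(Δ_1 - Δ_0) = -54
Clamped end conditions give two more equations: 2h_0·m_0 + h_0·m_1 = 6(Δ_0 - p'(0)) = 63 and h_1·m_1 + 2h_1·m_2 = 6(p'(4) - Δ_1) = 3.
Forward elimination and back-substitution give m_0 = 23, m_1 = -29/2, m_2 = 8.
On [2, 4], p'(t) = b_1 + 2c_1·(t - 2) + 3d_1·(t - 2)² with b_1 = Δ_1 - h_1(2m_1 + m_2)/6 = 7/2, c_1 = m_1/2 = -29/4, d_1 = (m_2 - m_1)/(6h_1) = 15/8. So p'(2) = 7/2.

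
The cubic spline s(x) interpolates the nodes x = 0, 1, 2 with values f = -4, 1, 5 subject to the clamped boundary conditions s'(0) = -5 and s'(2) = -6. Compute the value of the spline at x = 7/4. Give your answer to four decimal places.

5.6641

Write σ_i for s''(x_i). With h_i = 1, 1 and divided differences Δ_i = 5, 4, the continuity of s' gives the tridiagonal system
  1·σ_0 + 4·σ_1 + 1·σ_2 = 6(Δ_1 - Δ_0) = -6
Clamped end conditions give two more equations: 2h_0·σ_0 + h_0·σ_1 = 6(Δ_0 - s'(0)) = 60 and h_1·σ_1 + 2h_1·σ_2 = 6(s'(2) - Δ_1) = -60.
Forward elimination and back-substitution give σ_0 = 31, σ_1 = -2, σ_2 = -29.
On [1, 2], s(x) = 1 + 19/2·(x - 1) - 1·(x - 1)² - 9/2·(x - 1)³.
With (x - 1) = 3/4: s(7/4) = 725/128.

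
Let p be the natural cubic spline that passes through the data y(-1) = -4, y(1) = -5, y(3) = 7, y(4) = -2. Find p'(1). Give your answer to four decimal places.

5.7727

With σ_i denoting the second derivative at x_i, h_i = 2, 2, 1, and Δ_i = (y_(i+1) − y_i)/h_i = -1/2, 6, -9:
  2·σ_0 + 8·σ_1 + 2·σ_2 = 6(Δ_1 - Δ_0) = 39
  2·σ_1 + 6·σ_2 + 1·σ_3 = 6(Δ_2 - Δ_1) = -90
Natural end conditions: σ_0 = σ_3 = 0.
Forward elimination and back-substitution give σ_0 = 0, σ_1 = 207/22, σ_2 = -399/22, σ_3 = 0.
On [1, 3], p'(t) = b_1 + 2c_1·(t - 1) + 3d_1·(t - 1)² with b_1 = Δ_1 - h_1(2σ_1 + σ_2)/6 = 127/22, c_1 = σ_1/2 = 207/44, d_1 = (σ_2 - σ_1)/(6h_1) = -101/44. So p'(1) = 127/22.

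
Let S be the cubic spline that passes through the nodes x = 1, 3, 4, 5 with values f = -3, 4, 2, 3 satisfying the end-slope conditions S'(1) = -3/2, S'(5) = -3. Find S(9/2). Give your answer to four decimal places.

With M_i denoting the second derivative at x_i, h_i = 2, 1, 1, and Δ_i = (y_(i+1) − y_i)/h_i = 7/2, -2, 1:
  2·M_0 + 6·M_1 + 1·M_2 = 6(Δ_1 - Δ_0) = -33
  1·M_1 + 4·M_2 + 1·M_3 = 6(Δ_2 - Δ_1) = 18
Clamped end conditions give two more equations: 2h_0·M_0 + h_0·M_1 = 6(Δ_0 - S'(1)) = 30 and h_2·M_2 + 2h_2·M_3 = 6(S'(5) - Δ_2) = -24.
Solving the tridiagonal system: M_0 = 27/2, M_1 = -12, M_2 = 12, M_3 = -18.
On [4, 5], S(x) = 2 + 0·(x - 4) + 6·(x - 4)² - 5·(x - 4)³.
With (x - 4) = 1/2: S(9/2) = 23/8.

2.8750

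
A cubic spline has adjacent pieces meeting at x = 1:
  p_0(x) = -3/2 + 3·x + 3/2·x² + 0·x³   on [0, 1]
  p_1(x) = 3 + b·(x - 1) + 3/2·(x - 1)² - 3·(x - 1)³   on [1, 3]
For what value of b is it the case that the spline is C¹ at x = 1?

6

p_0'(x) = 3 + 3·x + 0·x², so p_0'(1) = 6. On the right, p_1'(1) = b, so b = 6.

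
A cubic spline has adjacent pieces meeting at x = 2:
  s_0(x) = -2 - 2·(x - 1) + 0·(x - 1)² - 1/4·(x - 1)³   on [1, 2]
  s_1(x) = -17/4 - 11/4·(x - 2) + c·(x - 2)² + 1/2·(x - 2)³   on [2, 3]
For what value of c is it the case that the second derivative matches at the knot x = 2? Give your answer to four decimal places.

s_0''(x) = 0 - 3/2·(x - 1), so s_0''(2) = -3/2. On the right, s_1''(2) = 2c, so c = -3/4.

-0.7500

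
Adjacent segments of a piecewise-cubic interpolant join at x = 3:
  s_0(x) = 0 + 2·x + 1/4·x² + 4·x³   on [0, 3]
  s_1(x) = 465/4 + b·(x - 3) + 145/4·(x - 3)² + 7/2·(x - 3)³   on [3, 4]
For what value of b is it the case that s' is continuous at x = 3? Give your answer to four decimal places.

111.5000

s_0'(x) = 2 + 1/2·x + 12·x², so s_0'(3) = 223/2. On the right, s_1'(3) = b, so b = 223/2.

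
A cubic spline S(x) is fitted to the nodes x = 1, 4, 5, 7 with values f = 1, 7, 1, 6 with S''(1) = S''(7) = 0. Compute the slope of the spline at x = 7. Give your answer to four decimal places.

Let σ_i = S''(x_i). Step sizes h_i = 3, 1, 2; slopes of the chords Δ_i = (y_(i+1) - y_i)/h_i = 2, -6, 5/2.
  3·σ_0 + 8·σ_1 + 1·σ_2 = 6(Δ_1 - Δ_0) = -48
  1·σ_1 + 6·σ_2 + 2·σ_3 = 6(Δ_2 - Δ_1) = 51
Natural end conditions: σ_0 = σ_3 = 0.
Hence σ_0 = 0, σ_1 = -339/47, σ_2 = 456/47, σ_3 = 0.
On [5, 7], S'(x) = b_2 + 2c_2·(x - 5) + 3d_2·(x - 5)² with b_2 = Δ_2 - h_2(2σ_2 + σ_3)/6 = -373/94, c_2 = σ_2/2 = 228/47, d_2 = (σ_3 - σ_2)/(6h_2) = -38/47. So S'(7) = 539/94.

5.7340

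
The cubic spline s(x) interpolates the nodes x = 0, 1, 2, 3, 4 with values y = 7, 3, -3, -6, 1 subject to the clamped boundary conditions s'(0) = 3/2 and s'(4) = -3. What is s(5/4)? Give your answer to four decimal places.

1.4912

Let m_i = s''(x_i). Step sizes h_i = 1, 1, 1, 1; slopes of the chords Δ_i = (y_(i+1) - y_i)/h_i = -4, -6, -3, 7.
  1·m_0 + 4·m_1 + 1·m_2 = 6(Δ_1 - Δ_0) = -12
  1·m_1 + 4·m_2 + 1·m_3 = 6(Δ_2 - Δ_1) = 18
  1·m_2 + 4·m_3 + 1·m_4 = 6(Δ_3 - Δ_2) = 60
Clamped end conditions give two more equations: 2h_0·m_0 + h_0·m_1 = 6(Δ_0 - s'(0)) = -33 and h_3·m_3 + 2h_3·m_4 = 6(s'(4) - Δ_3) = -60.
Forward elimination and back-substitution give m_0 = -981/56, m_1 = 57/28, m_2 = -21/8, m_3 = 741/28, m_4 = -2421/56.
On [1, 2], s(x) = 3 - 699/112·(x - 1) + 57/56·(x - 1)² - 87/112·(x - 1)³.
With (x - 1) = 1/4: s(5/4) = 1527/1024.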